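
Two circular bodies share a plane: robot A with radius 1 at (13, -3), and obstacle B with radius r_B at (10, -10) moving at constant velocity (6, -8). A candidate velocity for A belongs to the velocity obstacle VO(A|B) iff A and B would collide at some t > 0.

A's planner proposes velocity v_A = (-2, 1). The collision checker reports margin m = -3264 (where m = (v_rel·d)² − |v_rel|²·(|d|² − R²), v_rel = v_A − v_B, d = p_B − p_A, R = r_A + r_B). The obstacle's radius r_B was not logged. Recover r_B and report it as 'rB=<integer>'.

m = -3264
d = (-3, -7);  v_rel = (-8, 9),  |v_rel|² = 145
v_rel×d = (-8)·(-7) − (9)·(-3) = 83
since m = R²·145 − 83²:  R² = (6889 + -3264) / 145 = 25
R = √25 = 5  ⇒  r_B = 5 − 1 = 4

rB=4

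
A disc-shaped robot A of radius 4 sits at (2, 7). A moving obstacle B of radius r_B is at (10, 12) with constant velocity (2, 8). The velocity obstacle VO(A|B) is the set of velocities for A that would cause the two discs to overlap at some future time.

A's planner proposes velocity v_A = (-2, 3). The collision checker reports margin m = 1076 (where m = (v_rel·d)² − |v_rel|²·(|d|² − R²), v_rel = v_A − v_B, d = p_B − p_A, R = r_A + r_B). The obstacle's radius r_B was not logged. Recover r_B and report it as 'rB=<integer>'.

m = 1076
d = (8, 5);  v_rel = (-4, -5),  |v_rel|² = 41
v_rel×d = (-4)·(5) − (-5)·(8) = 20
since m = R²·41 − 20²:  R² = (400 + 1076) / 41 = 36
R = √36 = 6  ⇒  r_B = 6 − 4 = 2

rB=2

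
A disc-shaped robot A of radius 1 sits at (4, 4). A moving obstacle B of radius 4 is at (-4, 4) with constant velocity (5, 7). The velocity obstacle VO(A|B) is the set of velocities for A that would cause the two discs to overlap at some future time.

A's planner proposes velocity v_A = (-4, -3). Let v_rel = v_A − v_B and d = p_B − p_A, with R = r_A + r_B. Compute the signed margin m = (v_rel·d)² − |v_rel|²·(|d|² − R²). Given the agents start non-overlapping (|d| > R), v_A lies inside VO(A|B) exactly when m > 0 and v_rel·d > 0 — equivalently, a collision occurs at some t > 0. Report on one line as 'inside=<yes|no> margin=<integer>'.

d = (-8, 0),  |d|² = 64;  R = 1+4 = 5,  c = 64−5² = 39
v_rel = (-9, -10),  |v_rel|² = 181;  v_rel·d = (-9)·(-8) + (-10)·(0) = 72
181·t² − 144·t + 39 = 0  ⇒  m = 72² − 181·39 = -1875
m = -1875 < 0,  v_rel·d = 72 > 0  ⇒  outside

inside=no margin=-1875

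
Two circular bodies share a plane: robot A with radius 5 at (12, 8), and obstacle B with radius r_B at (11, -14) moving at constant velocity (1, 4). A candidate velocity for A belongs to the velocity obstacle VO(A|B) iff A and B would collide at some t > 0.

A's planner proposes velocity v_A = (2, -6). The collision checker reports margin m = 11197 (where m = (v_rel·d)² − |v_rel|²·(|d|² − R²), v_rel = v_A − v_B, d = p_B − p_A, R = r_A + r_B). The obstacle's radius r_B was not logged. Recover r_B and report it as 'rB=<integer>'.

m = 11197
d = (-1, -22);  v_rel = (1, -10),  |v_rel|² = 101
v_rel×d = (1)·(-22) − (-10)·(-1) = -32
since m = R²·101 − (-32)²:  R² = (1024 + 11197) / 101 = 121
R = √121 = 11  ⇒  r_B = 11 − 5 = 6

rB=6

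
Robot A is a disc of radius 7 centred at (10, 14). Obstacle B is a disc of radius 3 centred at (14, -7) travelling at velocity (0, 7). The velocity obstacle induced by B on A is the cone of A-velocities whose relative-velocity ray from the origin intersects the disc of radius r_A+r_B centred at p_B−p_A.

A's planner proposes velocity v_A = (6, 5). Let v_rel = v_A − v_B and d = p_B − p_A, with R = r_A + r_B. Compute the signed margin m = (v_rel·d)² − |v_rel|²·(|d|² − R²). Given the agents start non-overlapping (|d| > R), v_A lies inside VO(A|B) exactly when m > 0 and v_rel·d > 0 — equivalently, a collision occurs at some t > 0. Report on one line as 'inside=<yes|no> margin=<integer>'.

d = (4, -21),  |d|² = 457;  R = 7+3 = 10,  c = 457−10² = 357
v_rel = (6, -2),  |v_rel|² = 40;  v_rel·d = (6)·(4) + (-2)·(-21) = 66
40·t² − 132·t + 357 = 0  ⇒  m = 66² − 40·357 = -9924
m = -9924 < 0,  v_rel·d = 66 > 0  ⇒  outside

inside=no margin=-9924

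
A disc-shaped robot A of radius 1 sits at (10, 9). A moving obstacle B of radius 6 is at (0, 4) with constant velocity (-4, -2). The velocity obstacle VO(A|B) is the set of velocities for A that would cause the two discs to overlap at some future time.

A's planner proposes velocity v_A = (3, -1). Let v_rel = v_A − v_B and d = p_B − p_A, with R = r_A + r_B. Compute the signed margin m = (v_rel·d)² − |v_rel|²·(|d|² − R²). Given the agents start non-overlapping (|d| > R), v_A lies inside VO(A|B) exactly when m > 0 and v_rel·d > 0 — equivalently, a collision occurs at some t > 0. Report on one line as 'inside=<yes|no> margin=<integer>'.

d = (-10, -5),  |d|² = 125;  R = 1+6 = 7,  c = 125−7² = 76
v_rel = (7, 1),  |v_rel|² = 50;  v_rel·d = (7)·(-10) + (1)·(-5) = -75
50·t² + 150·t + 76 = 0  ⇒  m = (-75)² − 50·76 = 1825
m = 1825 > 0,  v_rel·d = -75 < 0  ⇒  outside

inside=no margin=1825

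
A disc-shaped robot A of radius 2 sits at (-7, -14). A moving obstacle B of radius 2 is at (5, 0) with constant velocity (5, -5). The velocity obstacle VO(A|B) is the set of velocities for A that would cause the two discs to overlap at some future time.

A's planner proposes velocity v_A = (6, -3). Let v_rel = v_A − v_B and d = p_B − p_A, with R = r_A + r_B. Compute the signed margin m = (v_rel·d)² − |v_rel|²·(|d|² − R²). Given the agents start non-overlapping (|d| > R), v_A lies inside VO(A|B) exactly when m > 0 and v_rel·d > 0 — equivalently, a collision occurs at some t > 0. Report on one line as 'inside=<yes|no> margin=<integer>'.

d = (12, 14),  |d|² = 340;  R = 2+2 = 4,  c = 340−4² = 324
v_rel = (1, 2),  |v_rel|² = 5;  v_rel·d = (1)·(12) + (2)·(14) = 40
5·t² − 80·t + 324 = 0  ⇒  m = 40² − 5·324 = -20
m = -20 < 0,  v_rel·d = 40 > 0  ⇒  outside

inside=no margin=-20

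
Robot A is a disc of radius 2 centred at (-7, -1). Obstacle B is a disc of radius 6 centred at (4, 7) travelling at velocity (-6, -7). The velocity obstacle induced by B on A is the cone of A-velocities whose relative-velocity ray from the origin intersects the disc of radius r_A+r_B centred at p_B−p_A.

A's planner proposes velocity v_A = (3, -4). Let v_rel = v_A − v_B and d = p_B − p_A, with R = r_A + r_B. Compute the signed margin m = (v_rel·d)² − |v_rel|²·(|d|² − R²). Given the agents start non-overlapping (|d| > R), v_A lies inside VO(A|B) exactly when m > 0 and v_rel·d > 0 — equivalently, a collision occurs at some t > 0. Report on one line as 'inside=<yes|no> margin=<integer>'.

d = (11, 8),  |d|² = 185;  R = 2+6 = 8,  c = 185−8² = 121
v_rel = (9, 3),  |v_rel|² = 90;  v_rel·d = (9)·(11) + (3)·(8) = 123
90·t² − 246·t + 121 = 0  ⇒  m = 123² − 90·121 = 4239
m = 4239 > 0,  v_rel·d = 123 > 0  ⇒  inside

inside=yes margin=4239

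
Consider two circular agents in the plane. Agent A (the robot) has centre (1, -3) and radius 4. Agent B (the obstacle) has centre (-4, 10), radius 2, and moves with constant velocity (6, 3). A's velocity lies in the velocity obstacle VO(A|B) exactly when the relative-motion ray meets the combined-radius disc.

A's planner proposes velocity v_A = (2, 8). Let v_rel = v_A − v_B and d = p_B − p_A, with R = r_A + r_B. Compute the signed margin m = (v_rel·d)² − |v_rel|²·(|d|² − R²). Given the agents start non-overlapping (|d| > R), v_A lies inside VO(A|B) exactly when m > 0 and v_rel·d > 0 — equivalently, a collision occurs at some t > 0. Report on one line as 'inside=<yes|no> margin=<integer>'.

d = (-5, 13),  |d|² = 194;  R = 4+2 = 6,  c = 194−6² = 158
v_rel = (-4, 5),  |v_rel|² = 41;  v_rel·d = (-4)·(-5) + (5)·(13) = 85
41·t² − 170·t + 158 = 0  ⇒  m = 85² − 41·158 = 747
m = 747 > 0,  v_rel·d = 85 > 0  ⇒  inside

inside=yes margin=747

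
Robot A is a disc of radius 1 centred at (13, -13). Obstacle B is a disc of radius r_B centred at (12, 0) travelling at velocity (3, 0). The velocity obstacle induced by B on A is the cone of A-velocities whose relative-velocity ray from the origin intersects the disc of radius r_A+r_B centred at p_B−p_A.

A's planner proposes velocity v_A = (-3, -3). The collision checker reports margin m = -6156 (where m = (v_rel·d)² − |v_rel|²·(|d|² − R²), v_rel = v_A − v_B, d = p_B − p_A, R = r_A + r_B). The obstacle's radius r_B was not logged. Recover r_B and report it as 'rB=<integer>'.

m = -6156
d = (-1, 13);  v_rel = (-6, -3),  |v_rel|² = 45
v_rel×d = (-6)·(13) − (-3)·(-1) = -81
since m = R²·45 − (-81)²:  R² = (6561 + -6156) / 45 = 9
R = √9 = 3  ⇒  r_B = 3 − 1 = 2

rB=2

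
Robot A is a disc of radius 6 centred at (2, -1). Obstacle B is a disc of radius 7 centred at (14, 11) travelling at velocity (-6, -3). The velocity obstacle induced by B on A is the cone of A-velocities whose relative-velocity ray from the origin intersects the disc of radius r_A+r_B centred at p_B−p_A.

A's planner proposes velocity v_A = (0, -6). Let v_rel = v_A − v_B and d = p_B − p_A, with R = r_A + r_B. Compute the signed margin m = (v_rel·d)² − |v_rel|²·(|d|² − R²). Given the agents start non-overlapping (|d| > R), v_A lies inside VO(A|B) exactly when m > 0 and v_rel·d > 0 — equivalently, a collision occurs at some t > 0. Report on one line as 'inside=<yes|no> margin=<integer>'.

d = (12, 12),  |d|² = 288;  R = 6+7 = 13,  c = 288−13² = 119
v_rel = (6, -3),  |v_rel|² = 45;  v_rel·d = (6)·(12) + (-3)·(12) = 36
45·t² − 72·t + 119 = 0  ⇒  m = 36² − 45·119 = -4059
m = -4059 < 0,  v_rel·d = 36 > 0  ⇒  outside

inside=no margin=-4059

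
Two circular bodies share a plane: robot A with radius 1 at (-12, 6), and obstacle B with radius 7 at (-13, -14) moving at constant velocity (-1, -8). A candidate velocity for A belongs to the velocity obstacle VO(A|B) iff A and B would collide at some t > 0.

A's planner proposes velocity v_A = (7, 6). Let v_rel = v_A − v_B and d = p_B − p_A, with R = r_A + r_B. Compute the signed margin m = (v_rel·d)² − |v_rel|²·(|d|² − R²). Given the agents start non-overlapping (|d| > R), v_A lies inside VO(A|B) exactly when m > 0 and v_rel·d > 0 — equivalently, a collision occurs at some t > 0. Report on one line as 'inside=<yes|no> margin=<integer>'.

d = (-1, -20),  |d|² = 401;  R = 1+7 = 8,  c = 401−8² = 337
v_rel = (8, 14),  |v_rel|² = 260;  v_rel·d = (8)·(-1) + (14)·(-20) = -288
260·t² + 576·t + 337 = 0  ⇒  m = (-288)² − 260·337 = -4676
m = -4676 < 0,  v_rel·d = -288 < 0  ⇒  outside

inside=no margin=-4676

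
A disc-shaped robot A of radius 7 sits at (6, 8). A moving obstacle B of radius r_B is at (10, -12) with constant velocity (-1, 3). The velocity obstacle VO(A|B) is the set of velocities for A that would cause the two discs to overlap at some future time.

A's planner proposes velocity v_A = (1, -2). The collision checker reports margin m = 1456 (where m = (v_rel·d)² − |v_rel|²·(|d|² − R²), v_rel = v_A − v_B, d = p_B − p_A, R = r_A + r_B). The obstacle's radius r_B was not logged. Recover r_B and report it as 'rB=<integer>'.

m = 1456
d = (4, -20);  v_rel = (2, -5),  |v_rel|² = 29
v_rel×d = (2)·(-20) − (-5)·(4) = -20
since m = R²·29 − (-20)²:  R² = (400 + 1456) / 29 = 64
R = √64 = 8  ⇒  r_B = 8 − 7 = 1

rB=1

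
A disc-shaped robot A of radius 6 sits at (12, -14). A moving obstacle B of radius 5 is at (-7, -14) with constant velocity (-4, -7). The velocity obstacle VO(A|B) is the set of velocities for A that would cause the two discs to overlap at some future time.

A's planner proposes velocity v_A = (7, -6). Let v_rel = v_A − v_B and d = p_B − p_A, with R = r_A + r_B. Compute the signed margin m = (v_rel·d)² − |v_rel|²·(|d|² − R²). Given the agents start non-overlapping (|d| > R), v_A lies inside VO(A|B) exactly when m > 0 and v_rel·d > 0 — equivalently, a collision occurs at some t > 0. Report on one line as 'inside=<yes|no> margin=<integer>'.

d = (-19, 0),  |d|² = 361;  R = 6+5 = 11,  c = 361−11² = 240
v_rel = (11, 1),  |v_rel|² = 122;  v_rel·d = (11)·(-19) + (1)·(0) = -209
122·t² + 418·t + 240 = 0  ⇒  m = (-209)² − 122·240 = 14401
m = 14401 > 0,  v_rel·d = -209 < 0  ⇒  outside

inside=no margin=14401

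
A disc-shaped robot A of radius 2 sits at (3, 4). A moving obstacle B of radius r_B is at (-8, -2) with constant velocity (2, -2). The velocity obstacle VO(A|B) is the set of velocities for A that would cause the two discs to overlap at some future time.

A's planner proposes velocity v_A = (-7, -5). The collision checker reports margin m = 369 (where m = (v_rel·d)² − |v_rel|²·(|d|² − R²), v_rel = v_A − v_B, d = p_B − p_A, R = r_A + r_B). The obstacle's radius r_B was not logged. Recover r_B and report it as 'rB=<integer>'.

m = 369
d = (-11, -6);  v_rel = (-9, -3),  |v_rel|² = 90
v_rel×d = (-9)·(-6) − (-3)·(-11) = 21
since m = R²·90 − 21²:  R² = (441 + 369) / 90 = 9
R = √9 = 3  ⇒  r_B = 3 − 2 = 1

rB=1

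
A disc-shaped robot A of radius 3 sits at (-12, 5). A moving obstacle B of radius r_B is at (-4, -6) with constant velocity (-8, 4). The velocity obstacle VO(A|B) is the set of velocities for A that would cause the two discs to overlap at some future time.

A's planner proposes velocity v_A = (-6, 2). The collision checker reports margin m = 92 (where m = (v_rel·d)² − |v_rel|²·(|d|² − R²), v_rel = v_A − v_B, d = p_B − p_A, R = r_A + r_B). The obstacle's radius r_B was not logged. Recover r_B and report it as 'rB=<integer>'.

m = 92
d = (8, -11);  v_rel = (2, -2),  |v_rel|² = 8
v_rel×d = (2)·(-11) − (-2)·(8) = -6
since m = R²·8 − (-6)²:  R² = (36 + 92) / 8 = 16
R = √16 = 4  ⇒  r_B = 4 − 3 = 1

rB=1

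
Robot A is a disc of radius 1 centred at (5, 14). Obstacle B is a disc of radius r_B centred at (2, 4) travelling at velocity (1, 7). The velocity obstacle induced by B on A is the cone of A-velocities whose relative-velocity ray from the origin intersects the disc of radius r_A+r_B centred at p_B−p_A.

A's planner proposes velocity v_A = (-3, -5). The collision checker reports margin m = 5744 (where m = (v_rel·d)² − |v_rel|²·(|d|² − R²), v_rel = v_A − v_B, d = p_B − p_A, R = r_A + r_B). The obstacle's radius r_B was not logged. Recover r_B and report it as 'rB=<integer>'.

m = 5744
d = (-3, -10);  v_rel = (-4, -12),  |v_rel|² = 160
v_rel×d = (-4)·(-10) − (-12)·(-3) = 4
since m = R²·160 − 4²:  R² = (16 + 5744) / 160 = 36
R = √36 = 6  ⇒  r_B = 6 − 1 = 5

rB=5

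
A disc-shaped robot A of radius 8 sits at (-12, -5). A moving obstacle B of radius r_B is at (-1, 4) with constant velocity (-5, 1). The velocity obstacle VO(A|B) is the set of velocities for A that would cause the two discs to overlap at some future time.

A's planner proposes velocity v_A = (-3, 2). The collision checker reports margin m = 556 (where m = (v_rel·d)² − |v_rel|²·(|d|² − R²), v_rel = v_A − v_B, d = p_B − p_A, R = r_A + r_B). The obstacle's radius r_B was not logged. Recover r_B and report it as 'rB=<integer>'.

m = 556
d = (11, 9);  v_rel = (2, 1),  |v_rel|² = 5
v_rel×d = (2)·(9) − (1)·(11) = 7
since m = R²·5 − 7²:  R² = (49 + 556) / 5 = 121
R = √121 = 11  ⇒  r_B = 11 − 8 = 3

rB=3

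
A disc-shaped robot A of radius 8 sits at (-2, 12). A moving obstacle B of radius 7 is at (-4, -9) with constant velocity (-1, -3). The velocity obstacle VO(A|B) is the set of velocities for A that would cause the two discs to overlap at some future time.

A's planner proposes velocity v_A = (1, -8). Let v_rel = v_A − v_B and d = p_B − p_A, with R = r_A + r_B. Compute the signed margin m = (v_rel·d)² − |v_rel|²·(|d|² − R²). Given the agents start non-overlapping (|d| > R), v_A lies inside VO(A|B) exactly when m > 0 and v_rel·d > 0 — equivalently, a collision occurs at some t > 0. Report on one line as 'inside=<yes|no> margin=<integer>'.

d = (-2, -21),  |d|² = 445;  R = 8+7 = 15,  c = 445−15² = 220
v_rel = (2, -5),  |v_rel|² = 29;  v_rel·d = (2)·(-2) + (-5)·(-21) = 101
29·t² − 202·t + 220 = 0  ⇒  m = 101² − 29·220 = 3821
m = 3821 > 0,  v_rel·d = 101 > 0  ⇒  inside

inside=yes margin=3821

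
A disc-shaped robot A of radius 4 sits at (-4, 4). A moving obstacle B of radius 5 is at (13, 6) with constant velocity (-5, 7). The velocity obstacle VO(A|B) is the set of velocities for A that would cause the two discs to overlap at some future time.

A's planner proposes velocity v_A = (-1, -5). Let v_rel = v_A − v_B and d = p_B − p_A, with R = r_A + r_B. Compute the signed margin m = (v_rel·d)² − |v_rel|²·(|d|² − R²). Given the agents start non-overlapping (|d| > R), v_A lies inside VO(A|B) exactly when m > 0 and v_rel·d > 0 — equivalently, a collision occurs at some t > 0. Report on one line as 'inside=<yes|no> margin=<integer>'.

d = (17, 2),  |d|² = 293;  R = 4+5 = 9,  c = 293−9² = 212
v_rel = (4, -12),  |v_rel|² = 160;  v_rel·d = (4)·(17) + (-12)·(2) = 44
160·t² − 88·t + 212 = 0  ⇒  m = 44² − 160·212 = -31984
m = -31984 < 0,  v_rel·d = 44 > 0  ⇒  outside

inside=no margin=-31984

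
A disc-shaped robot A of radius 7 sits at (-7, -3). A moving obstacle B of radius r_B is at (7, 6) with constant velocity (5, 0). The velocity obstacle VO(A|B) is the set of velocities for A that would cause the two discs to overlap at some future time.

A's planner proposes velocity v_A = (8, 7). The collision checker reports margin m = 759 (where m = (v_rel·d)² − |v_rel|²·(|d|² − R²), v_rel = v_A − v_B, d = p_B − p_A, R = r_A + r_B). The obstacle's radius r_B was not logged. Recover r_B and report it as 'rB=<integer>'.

m = 759
d = (14, 9);  v_rel = (3, 7),  |v_rel|² = 58
v_rel×d = (3)·(9) − (7)·(14) = -71
since m = R²·58 − (-71)²:  R² = (5041 + 759) / 58 = 100
R = √100 = 10  ⇒  r_B = 10 − 7 = 3

rB=3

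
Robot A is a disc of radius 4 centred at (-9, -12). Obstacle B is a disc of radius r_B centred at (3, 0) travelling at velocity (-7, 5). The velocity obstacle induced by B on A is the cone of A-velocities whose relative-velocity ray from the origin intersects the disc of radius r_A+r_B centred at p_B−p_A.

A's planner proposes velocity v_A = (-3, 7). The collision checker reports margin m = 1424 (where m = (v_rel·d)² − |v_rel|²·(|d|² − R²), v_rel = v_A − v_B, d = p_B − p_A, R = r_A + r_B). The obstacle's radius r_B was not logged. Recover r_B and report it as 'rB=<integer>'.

m = 1424
d = (12, 12);  v_rel = (4, 2),  |v_rel|² = 20
v_rel×d = (4)·(12) − (2)·(12) = 24
since m = R²·20 − 24²:  R² = (576 + 1424) / 20 = 100
R = √100 = 10  ⇒  r_B = 10 − 4 = 6

rB=6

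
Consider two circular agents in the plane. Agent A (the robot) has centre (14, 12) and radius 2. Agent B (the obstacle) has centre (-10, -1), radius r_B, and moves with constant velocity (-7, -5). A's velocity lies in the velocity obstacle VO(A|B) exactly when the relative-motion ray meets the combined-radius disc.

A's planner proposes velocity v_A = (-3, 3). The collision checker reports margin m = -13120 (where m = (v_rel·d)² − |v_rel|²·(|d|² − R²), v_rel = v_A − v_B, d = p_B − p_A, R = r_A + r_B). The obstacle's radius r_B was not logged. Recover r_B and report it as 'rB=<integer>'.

m = -13120
d = (-24, -13);  v_rel = (4, 8),  |v_rel|² = 80
v_rel×d = (4)·(-13) − (8)·(-24) = 140
since m = R²·80 − 140²:  R² = (19600 + -13120) / 80 = 81
R = √81 = 9  ⇒  r_B = 9 − 2 = 7

rB=7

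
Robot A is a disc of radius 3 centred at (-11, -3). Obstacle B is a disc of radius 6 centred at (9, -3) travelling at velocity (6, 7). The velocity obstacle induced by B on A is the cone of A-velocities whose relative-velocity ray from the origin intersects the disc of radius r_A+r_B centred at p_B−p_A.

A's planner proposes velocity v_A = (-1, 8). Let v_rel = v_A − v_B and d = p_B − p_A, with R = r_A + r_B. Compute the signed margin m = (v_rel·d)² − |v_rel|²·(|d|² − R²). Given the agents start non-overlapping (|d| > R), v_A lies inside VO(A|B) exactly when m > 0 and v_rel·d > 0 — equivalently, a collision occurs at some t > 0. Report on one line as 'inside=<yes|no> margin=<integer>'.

d = (20, 0),  |d|² = 400;  R = 3+6 = 9,  c = 400−9² = 319
v_rel = (-7, 1),  |v_rel|² = 50;  v_rel·d = (-7)·(20) + (1)·(0) = -140
50·t² + 280·t + 319 = 0  ⇒  m = (-140)² − 50·319 = 3650
m = 3650 > 0,  v_rel·d = -140 < 0  ⇒  outside

inside=no margin=3650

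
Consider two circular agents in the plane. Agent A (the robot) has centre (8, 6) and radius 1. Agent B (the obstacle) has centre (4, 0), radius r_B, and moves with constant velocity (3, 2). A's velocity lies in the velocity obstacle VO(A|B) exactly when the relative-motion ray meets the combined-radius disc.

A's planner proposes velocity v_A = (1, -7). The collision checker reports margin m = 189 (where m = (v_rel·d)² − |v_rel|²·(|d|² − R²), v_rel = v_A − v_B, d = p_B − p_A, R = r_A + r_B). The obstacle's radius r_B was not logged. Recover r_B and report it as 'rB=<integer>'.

m = 189
d = (-4, -6);  v_rel = (-2, -9),  |v_rel|² = 85
v_rel×d = (-2)·(-6) − (-9)·(-4) = -24
since m = R²·85 − (-24)²:  R² = (576 + 189) / 85 = 9
R = √9 = 3  ⇒  r_B = 3 − 1 = 2

rB=2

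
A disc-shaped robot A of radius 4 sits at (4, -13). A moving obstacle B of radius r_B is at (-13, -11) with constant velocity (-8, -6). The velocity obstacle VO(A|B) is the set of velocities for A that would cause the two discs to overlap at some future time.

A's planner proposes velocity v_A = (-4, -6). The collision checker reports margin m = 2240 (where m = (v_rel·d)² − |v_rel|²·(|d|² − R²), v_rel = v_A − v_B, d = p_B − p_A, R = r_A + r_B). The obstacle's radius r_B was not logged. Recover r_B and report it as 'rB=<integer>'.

m = 2240
d = (-17, 2);  v_rel = (4, 0),  |v_rel|² = 16
v_rel×d = (4)·(2) − (0)·(-17) = 8
since m = R²·16 − 8²:  R² = (64 + 2240) / 16 = 144
R = √144 = 12  ⇒  r_B = 12 − 4 = 8

rB=8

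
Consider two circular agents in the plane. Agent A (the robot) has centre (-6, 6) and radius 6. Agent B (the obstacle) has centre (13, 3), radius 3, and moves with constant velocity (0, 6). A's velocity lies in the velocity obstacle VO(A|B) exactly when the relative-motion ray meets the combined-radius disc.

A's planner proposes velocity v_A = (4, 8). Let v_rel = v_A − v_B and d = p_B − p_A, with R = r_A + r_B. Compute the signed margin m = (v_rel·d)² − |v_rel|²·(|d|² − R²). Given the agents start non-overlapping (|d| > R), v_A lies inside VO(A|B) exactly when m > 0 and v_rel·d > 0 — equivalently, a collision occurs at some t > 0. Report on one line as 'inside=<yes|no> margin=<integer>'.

d = (19, -3),  |d|² = 370;  R = 6+3 = 9,  c = 370−9² = 289
v_rel = (4, 2),  |v_rel|² = 20;  v_rel·d = (4)·(19) + (2)·(-3) = 70
20·t² − 140·t + 289 = 0  ⇒  m = 70² − 20·289 = -880
m = -880 < 0,  v_rel·d = 70 > 0  ⇒  outside

inside=no margin=-880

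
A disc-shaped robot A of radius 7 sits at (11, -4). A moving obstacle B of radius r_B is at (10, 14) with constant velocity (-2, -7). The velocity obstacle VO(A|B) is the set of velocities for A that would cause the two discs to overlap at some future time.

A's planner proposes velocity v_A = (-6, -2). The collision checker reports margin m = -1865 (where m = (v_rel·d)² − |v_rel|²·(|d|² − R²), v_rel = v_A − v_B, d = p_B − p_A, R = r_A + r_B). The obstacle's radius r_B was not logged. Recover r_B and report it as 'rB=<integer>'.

m = -1865
d = (-1, 18);  v_rel = (-4, 5),  |v_rel|² = 41
v_rel×d = (-4)·(18) − (5)·(-1) = -67
since m = R²·41 − (-67)²:  R² = (4489 + -1865) / 41 = 64
R = √64 = 8  ⇒  r_B = 8 − 7 = 1

rB=1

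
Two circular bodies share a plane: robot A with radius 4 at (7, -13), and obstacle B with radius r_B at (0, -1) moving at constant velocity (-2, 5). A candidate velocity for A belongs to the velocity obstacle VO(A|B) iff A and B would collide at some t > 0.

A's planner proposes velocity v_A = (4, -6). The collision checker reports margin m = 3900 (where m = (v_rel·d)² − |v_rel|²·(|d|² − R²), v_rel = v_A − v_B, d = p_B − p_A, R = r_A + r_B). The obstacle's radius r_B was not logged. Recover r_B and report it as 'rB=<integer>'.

m = 3900
d = (-7, 12);  v_rel = (6, -11),  |v_rel|² = 157
v_rel×d = (6)·(12) − (-11)·(-7) = -5
since m = R²·157 − (-5)²:  R² = (25 + 3900) / 157 = 25
R = √25 = 5  ⇒  r_B = 5 − 4 = 1

rB=1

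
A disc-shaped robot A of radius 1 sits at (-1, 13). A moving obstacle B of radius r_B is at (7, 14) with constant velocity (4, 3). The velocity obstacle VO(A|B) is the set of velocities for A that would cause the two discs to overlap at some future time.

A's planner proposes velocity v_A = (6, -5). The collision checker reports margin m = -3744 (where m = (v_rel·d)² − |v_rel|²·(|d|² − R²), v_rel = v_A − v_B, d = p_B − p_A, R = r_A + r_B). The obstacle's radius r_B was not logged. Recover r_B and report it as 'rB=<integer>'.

m = -3744
d = (8, 1);  v_rel = (2, -8),  |v_rel|² = 68
v_rel×d = (2)·(1) − (-8)·(8) = 66
since m = R²·68 − 66²:  R² = (4356 + -3744) / 68 = 9
R = √9 = 3  ⇒  r_B = 3 − 1 = 2

rB=2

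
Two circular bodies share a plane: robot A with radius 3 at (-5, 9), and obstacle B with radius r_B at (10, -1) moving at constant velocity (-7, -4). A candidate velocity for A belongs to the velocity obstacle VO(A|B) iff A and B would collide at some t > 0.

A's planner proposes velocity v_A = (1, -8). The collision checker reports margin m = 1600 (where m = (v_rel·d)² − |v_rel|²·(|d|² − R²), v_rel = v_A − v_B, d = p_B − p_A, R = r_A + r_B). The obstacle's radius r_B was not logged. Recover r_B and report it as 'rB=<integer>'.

m = 1600
d = (15, -10);  v_rel = (8, -4),  |v_rel|² = 80
v_rel×d = (8)·(-10) − (-4)·(15) = -20
since m = R²·80 − (-20)²:  R² = (400 + 1600) / 80 = 25
R = √25 = 5  ⇒  r_B = 5 − 3 = 2

rB=2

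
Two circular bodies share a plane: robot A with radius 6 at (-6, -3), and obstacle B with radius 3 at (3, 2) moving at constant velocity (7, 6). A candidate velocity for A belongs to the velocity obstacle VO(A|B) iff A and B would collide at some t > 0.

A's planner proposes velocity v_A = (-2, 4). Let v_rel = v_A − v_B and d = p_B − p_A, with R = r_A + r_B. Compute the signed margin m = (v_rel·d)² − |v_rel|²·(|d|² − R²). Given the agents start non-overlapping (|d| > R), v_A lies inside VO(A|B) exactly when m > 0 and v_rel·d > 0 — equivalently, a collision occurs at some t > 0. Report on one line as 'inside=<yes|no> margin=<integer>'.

d = (9, 5),  |d|² = 106;  R = 6+3 = 9,  c = 106−9² = 25
v_rel = (-9, -2),  |v_rel|² = 85;  v_rel·d = (-9)·(9) + (-2)·(5) = -91
85·t² + 182·t + 25 = 0  ⇒  m = (-91)² − 85·25 = 6156
m = 6156 > 0,  v_rel·d = -91 < 0  ⇒  outside

inside=no margin=6156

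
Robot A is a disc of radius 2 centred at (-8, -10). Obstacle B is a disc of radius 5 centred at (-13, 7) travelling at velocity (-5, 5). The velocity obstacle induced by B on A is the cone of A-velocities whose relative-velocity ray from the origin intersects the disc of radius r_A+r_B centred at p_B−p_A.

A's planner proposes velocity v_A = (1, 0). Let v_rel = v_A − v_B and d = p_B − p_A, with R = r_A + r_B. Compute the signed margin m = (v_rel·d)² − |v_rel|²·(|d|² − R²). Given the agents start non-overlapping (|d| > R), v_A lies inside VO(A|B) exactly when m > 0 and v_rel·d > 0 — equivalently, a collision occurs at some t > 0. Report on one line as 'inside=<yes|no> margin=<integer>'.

d = (-5, 17),  |d|² = 314;  R = 2+5 = 7,  c = 314−7² = 265
v_rel = (6, -5),  |v_rel|² = 61;  v_rel·d = (6)·(-5) + (-5)·(17) = -115
61·t² + 230·t + 265 = 0  ⇒  m = (-115)² − 61·265 = -2940
m = -2940 < 0,  v_rel·d = -115 < 0  ⇒  outside

inside=no margin=-2940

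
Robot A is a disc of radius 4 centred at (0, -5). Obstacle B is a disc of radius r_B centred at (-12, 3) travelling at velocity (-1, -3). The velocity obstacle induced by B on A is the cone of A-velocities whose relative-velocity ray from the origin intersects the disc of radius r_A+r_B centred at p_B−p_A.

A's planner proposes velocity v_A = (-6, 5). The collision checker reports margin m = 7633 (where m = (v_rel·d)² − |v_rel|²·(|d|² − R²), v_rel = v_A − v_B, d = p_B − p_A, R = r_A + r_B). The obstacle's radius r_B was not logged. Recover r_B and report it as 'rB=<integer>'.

m = 7633
d = (-12, 8);  v_rel = (-5, 8),  |v_rel|² = 89
v_rel×d = (-5)·(8) − (8)·(-12) = 56
since m = R²·89 − 56²:  R² = (3136 + 7633) / 89 = 121
R = √121 = 11  ⇒  r_B = 11 − 4 = 7

rB=7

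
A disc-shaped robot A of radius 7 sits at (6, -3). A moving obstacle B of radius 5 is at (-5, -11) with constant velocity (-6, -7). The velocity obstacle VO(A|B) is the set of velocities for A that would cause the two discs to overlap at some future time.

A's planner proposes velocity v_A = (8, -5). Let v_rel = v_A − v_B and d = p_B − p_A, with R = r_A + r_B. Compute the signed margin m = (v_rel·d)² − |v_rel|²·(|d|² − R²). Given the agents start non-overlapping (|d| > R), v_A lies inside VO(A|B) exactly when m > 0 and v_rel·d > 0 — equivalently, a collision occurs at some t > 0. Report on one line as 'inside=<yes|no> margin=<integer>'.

d = (-11, -8),  |d|² = 185;  R = 7+5 = 12,  c = 185−12² = 41
v_rel = (14, 2),  |v_rel|² = 200;  v_rel·d = (14)·(-11) + (2)·(-8) = -170
200·t² + 340·t + 41 = 0  ⇒  m = (-170)² − 200·41 = 20700
m = 20700 > 0,  v_rel·d = -170 < 0  ⇒  outside

inside=no margin=20700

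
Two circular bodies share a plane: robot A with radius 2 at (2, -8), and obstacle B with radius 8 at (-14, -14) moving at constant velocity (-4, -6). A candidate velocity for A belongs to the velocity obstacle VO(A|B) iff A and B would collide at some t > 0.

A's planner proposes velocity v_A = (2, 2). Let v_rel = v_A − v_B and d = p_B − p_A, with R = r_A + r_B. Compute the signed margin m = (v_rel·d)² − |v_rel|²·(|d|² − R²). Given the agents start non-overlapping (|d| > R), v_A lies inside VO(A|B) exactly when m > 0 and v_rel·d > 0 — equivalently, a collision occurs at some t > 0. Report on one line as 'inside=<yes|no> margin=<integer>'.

d = (-16, -6),  |d|² = 292;  R = 2+8 = 10,  c = 292−10² = 192
v_rel = (6, 8),  |v_rel|² = 100;  v_rel·d = (6)·(-16) + (8)·(-6) = -144
100·t² + 288·t + 192 = 0  ⇒  m = (-144)² − 100·192 = 1536
m = 1536 > 0,  v_rel·d = -144 < 0  ⇒  outside

inside=no margin=1536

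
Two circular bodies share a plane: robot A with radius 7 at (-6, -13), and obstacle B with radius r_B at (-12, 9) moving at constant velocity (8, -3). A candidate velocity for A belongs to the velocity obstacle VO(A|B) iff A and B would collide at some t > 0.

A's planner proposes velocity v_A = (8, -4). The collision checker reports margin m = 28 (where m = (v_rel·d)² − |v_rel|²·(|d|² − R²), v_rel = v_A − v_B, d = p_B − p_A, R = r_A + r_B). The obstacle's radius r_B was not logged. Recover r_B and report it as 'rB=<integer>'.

m = 28
d = (-6, 22);  v_rel = (0, -1),  |v_rel|² = 1
v_rel×d = (0)·(22) − (-1)·(-6) = -6
since m = R²·1 − (-6)²:  R² = (36 + 28) / 1 = 64
R = √64 = 8  ⇒  r_B = 8 − 7 = 1

rB=1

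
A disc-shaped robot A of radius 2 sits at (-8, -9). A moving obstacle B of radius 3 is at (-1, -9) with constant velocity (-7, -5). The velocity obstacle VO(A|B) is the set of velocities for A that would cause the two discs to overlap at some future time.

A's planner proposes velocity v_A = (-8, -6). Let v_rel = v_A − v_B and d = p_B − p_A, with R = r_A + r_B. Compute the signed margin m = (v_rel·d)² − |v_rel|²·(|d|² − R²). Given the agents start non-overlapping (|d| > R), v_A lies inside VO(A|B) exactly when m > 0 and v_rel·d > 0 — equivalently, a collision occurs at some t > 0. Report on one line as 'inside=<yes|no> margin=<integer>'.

d = (7, 0),  |d|² = 49;  R = 2+3 = 5,  c = 49−5² = 24
v_rel = (-1, -1),  |v_rel|² = 2;  v_rel·d = (-1)·(7) + (-1)·(0) = -7
2·t² + 14·t + 24 = 0  ⇒  m = (-7)² − 2·24 = 1
m = 1 > 0,  v_rel·d = -7 < 0  ⇒  outside

inside=no margin=1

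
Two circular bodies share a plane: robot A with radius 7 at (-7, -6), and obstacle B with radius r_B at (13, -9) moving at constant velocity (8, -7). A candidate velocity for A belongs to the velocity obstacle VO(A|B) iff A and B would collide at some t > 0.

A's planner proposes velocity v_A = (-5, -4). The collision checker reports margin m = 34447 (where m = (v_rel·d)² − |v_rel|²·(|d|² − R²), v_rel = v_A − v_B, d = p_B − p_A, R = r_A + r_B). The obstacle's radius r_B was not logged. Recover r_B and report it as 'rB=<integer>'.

m = 34447
d = (20, -3);  v_rel = (-13, 3),  |v_rel|² = 178
v_rel×d = (-13)·(-3) − (3)·(20) = -21
since m = R²·178 − (-21)²:  R² = (441 + 34447) / 178 = 196
R = √196 = 14  ⇒  r_B = 14 − 7 = 7

rB=7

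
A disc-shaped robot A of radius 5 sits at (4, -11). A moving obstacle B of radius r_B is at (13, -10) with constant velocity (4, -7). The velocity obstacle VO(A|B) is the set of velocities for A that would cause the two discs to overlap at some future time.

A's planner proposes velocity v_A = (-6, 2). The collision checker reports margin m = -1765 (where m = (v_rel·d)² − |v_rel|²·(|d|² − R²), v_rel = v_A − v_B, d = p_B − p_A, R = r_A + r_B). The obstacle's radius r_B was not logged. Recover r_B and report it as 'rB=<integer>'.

m = -1765
d = (9, 1);  v_rel = (-10, 9),  |v_rel|² = 181
v_rel×d = (-10)·(1) − (9)·(9) = -91
since m = R²·181 − (-91)²:  R² = (8281 + -1765) / 181 = 36
R = √36 = 6  ⇒  r_B = 6 − 5 = 1

rB=1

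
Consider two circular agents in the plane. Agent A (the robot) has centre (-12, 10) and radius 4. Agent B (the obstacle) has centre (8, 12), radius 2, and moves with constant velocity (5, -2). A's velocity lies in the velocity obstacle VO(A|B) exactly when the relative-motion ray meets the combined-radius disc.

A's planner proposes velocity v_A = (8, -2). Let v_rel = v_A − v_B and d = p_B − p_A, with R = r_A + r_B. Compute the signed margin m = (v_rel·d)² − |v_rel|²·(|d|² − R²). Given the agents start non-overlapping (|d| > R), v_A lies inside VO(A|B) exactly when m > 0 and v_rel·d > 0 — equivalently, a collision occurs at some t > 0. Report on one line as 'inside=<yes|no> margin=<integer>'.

d = (20, 2),  |d|² = 404;  R = 4+2 = 6,  c = 404−6² = 368
v_rel = (3, 0),  |v_rel|² = 9;  v_rel·d = (3)·(20) + (0)·(2) = 60
9·t² − 120·t + 368 = 0  ⇒  m = 60² − 9·368 = 288
m = 288 > 0,  v_rel·d = 60 > 0  ⇒  inside

inside=yes margin=288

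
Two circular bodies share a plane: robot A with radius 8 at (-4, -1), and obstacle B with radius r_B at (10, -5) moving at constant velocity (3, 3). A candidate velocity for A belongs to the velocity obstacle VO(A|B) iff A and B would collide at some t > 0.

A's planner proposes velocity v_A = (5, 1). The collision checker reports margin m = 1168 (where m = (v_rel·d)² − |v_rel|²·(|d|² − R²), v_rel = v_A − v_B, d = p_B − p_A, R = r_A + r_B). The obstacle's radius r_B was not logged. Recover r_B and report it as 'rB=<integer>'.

m = 1168
d = (14, -4);  v_rel = (2, -2),  |v_rel|² = 8
v_rel×d = (2)·(-4) − (-2)·(14) = 20
since m = R²·8 − 20²:  R² = (400 + 1168) / 8 = 196
R = √196 = 14  ⇒  r_B = 14 − 8 = 6

rB=6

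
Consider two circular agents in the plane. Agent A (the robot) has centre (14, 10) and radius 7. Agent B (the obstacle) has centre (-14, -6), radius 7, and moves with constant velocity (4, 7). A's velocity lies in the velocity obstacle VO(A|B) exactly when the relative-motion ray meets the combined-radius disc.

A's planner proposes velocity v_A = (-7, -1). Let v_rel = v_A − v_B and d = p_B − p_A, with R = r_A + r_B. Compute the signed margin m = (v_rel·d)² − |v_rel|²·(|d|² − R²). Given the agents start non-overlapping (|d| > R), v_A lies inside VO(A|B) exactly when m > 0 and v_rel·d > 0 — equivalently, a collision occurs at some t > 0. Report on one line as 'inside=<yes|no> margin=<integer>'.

d = (-28, -16),  |d|² = 1040;  R = 7+7 = 14,  c = 1040−14² = 844
v_rel = (-11, -8),  |v_rel|² = 185;  v_rel·d = (-11)·(-28) + (-8)·(-16) = 436
185·t² − 872·t + 844 = 0  ⇒  m = 436² − 185·844 = 33956
m = 33956 > 0,  v_rel·d = 436 > 0  ⇒  inside

inside=yes margin=33956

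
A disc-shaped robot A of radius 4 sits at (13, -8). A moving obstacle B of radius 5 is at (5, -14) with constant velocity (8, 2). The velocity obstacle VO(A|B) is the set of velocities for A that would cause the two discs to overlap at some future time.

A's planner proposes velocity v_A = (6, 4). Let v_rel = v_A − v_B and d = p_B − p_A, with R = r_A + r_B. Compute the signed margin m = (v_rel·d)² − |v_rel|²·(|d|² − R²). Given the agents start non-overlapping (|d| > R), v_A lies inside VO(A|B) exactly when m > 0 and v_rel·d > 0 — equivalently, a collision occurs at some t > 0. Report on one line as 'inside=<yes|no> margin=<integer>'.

d = (-8, -6),  |d|² = 100;  R = 4+5 = 9,  c = 100−9² = 19
v_rel = (-2, 2),  |v_rel|² = 8;  v_rel·d = (-2)·(-8) + (2)·(-6) = 4
8·t² − 8·t + 19 = 0  ⇒  m = 4² − 8·19 = -136
m = -136 < 0,  v_rel·d = 4 > 0  ⇒  outside

inside=no margin=-136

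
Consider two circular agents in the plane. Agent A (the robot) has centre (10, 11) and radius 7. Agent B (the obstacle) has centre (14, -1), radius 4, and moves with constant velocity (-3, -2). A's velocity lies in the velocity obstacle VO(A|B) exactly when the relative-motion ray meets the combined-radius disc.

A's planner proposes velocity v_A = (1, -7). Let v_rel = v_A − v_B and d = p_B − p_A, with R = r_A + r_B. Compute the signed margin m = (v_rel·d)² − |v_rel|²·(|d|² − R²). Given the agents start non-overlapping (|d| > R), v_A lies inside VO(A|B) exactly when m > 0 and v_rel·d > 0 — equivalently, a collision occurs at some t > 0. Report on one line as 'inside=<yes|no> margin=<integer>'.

d = (4, -12),  |d|² = 160;  R = 7+4 = 11,  c = 160−11² = 39
v_rel = (4, -5),  |v_rel|² = 41;  v_rel·d = (4)·(4) + (-5)·(-12) = 76
41·t² − 152·t + 39 = 0  ⇒  m = 76² − 41·39 = 4177
m = 4177 > 0,  v_rel·d = 76 > 0  ⇒  inside

inside=yes margin=4177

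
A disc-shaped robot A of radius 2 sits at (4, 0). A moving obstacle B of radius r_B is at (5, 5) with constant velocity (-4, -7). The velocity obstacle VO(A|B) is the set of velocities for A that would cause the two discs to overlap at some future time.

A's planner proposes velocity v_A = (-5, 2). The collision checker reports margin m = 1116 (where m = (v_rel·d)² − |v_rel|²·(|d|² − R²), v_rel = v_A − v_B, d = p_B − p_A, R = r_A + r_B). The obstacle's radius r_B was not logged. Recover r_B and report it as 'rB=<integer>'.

m = 1116
d = (1, 5);  v_rel = (-1, 9),  |v_rel|² = 82
v_rel×d = (-1)·(5) − (9)·(1) = -14
since m = R²·82 − (-14)²:  R² = (196 + 1116) / 82 = 16
R = √16 = 4  ⇒  r_B = 4 − 2 = 2

rB=2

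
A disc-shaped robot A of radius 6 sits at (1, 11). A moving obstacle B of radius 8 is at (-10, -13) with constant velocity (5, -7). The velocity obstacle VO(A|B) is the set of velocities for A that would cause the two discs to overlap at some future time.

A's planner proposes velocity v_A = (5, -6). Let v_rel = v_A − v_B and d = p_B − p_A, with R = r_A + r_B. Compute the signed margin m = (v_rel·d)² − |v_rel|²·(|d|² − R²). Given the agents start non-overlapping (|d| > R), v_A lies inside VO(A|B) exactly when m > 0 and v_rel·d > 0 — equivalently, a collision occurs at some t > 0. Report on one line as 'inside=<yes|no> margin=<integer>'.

d = (-11, -24),  |d|² = 697;  R = 6+8 = 14,  c = 697−14² = 501
v_rel = (0, 1),  |v_rel|² = 1;  v_rel·d = (0)·(-11) + (1)·(-24) = -24
1·t² + 48·t + 501 = 0  ⇒  m = (-24)² − 1·501 = 75
m = 75 > 0,  v_rel·d = -24 < 0  ⇒  outside

inside=no margin=75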